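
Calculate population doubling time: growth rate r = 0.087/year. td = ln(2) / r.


td = ln(2) / 0.087 = 0.693147 / 0.087 = 7.96721 ≈ 8.0 years

8.0 years


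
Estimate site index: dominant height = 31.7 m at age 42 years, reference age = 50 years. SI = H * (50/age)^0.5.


50/42 = 1.19048
(1.19048)^0.5 = 1.09109
SI = 31.7 * 1.09109 = 34.5876 ≈ 34.6 m

34.6 m


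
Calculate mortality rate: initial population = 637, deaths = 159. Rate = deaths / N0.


Mortality rate = 159 / 637 = 0.249608 ≈ 0.2496

0.2496


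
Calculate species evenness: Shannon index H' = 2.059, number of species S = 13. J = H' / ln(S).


ln(13) = 2.56495
J = H' / ln(S) = 2.059 / 2.56495 = 0.802745 ≈ 0.8027

0.8027


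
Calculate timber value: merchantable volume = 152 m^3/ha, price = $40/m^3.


Value = 152 * 40 = $6080/ha

$6080/ha


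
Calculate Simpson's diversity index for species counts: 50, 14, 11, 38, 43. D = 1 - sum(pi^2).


Total N = 50 + 14 + 11 + 38 + 43 = 156
Per-species terms:
  p = 50/156 = 0.320513; p^2 = 0.320513^2 = 0.102729
  p = 14/156 = 0.089744; p^2 = 0.089744^2 = 0.008054
  p = 11/156 = 0.070513; p^2 = 0.070513^2 = 0.004972
  p = 38/156 = 0.243590; p^2 = 0.243590^2 = 0.059336
  p = 43/156 = 0.275641; p^2 = 0.275641^2 = 0.075978
sum(p^2) = 0.102729 + 0.008054 + 0.004972 + 0.059336 + 0.075978 = 0.251069
D = 1 - 0.251069 = 0.748931 ≈ 0.7489

0.7489


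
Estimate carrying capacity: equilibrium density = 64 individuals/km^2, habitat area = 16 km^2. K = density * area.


K = 64 * 16 = 1024 individuals

1024 individuals


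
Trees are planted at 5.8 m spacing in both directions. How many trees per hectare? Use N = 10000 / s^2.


N = 10000 / 5.8^2 = 10000 / 33.64 = 297.265 ≈ 297 trees/ha

297 trees/ha


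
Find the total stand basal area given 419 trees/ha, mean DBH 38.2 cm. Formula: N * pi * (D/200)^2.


(D/200)^2 = (38.2/200)^2 = 0.191^2 = 0.036481
Individual BA = 3.141593 * 0.036481 = 0.114608 m^2
Stand BA = 419 * 0.114608 = 48.0208 ≈ 48.02 m^2/ha

48.02 m^2/ha


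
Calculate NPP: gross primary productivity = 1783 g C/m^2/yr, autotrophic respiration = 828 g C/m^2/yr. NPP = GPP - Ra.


NPP = GPP - Ra = 1783 - 828 = 955 g C/m^2/yr

955 g C/m^2/yr


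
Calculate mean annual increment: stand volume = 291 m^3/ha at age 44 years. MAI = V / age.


MAI = 291 / 44 = 6.6136 ≈ 6.61 m^3/ha/yr

6.61 m^3/ha/yr


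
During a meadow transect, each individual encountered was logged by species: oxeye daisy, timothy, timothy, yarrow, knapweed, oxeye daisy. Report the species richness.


Total individuals logged = 6
Distinct species (count of individuals): oxeye daisy (2), timothy (2), yarrow (1), knapweed (1)
Species richness = number of distinct species = 4

4


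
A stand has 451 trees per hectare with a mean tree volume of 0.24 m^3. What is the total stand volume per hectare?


V_stand = 451 * 0.24 = 108.24 ≈ 108.2 m^3/ha

108.2 m^3/ha


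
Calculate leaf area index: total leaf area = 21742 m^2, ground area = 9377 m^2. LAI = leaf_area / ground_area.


LAI = 21742 / 9377 = 2.3187 ≈ 2.32

2.32


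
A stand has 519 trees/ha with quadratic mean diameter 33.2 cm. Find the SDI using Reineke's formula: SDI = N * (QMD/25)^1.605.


QMD/25 = 33.2/25 = 1.328
(1.328)^1.605 = exp(1.605 * ln(1.328)) = exp(1.605 * 0.283674) = exp(0.455297) = 1.57664
SDI = 519 * 1.57664 = 818.276 ≈ 818

818


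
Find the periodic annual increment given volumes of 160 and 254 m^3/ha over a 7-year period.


PAI = (V2 - V1) / period = (254 - 160) / 7 = 94 / 7 = 13.4286 ≈ 13.43 m^3/ha/yr

13.43 m^3/ha/yr


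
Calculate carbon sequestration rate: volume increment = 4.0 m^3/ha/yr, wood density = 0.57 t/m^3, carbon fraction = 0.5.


C = 4.0 * 0.57 * 0.5 = 1.14 t C/ha/yr

1.14 t C/ha/yr


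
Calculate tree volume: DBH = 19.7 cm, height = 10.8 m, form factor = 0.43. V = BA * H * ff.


(D/200)^2 = (19.7/200)^2 = 0.0985^2 = 0.00970225
BA = 3.141593 * 0.00970225 = 0.0304805 m^2
V = 0.0304805 * 10.8 * 0.43 = 0.141551 ≈ 0.142 m^3

0.142 m^3


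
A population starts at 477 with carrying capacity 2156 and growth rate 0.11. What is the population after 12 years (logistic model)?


(K - N0)/N0 = (2156 - 477)/477 = 1679/477 = 3.51992
r*t = 0.11 * 12 = 1.32; exp(-1.32) = 0.267135
3.51992 * 0.267135 = 0.940294
1 + 0.940294 = 1.94029
N = 2156 / 1.94029 = 1111.17 ≈ 1111

1111


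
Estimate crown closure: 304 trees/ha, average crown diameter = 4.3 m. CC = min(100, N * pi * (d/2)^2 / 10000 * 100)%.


(d/2)^2 = (4.3/2)^2 = 2.15^2 = 4.6225
Crown area = 3.141593 * 4.6225 = 14.5220 m^2
N * area / 10000 * 100 = 304 * 14.5220 / 10000 * 100 = 44.1469
CC = min(100, 44.1469) = 44.1469 ≈ 44.1%

44.1%


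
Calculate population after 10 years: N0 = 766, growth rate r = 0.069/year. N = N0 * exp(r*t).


r*t = 0.069 * 10 = 0.69
exp(0.69) = 1.99372
N = 766 * 1.99372 = 1527.19 ≈ 1527

1527


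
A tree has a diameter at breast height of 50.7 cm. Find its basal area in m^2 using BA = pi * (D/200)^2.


D/200 = 50.7/200 = 0.2535 m
(D/200)^2 = 0.2535^2 = 0.06426225
BA = 3.141593 * 0.06426225 = 0.201886 ≈ 0.2019 m^2

0.2019 m^2


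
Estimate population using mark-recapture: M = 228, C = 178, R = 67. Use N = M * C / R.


N = M * C / R = 228 * 178 / 67 = 40584 / 67 = 605.73 ≈ 606

606 individuals


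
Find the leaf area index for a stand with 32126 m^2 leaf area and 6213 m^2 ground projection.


LAI = 32126 / 6213 = 5.1708 ≈ 5.17

5.17


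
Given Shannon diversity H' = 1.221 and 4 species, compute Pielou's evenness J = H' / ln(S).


ln(4) = 1.38629
J = H' / ln(S) = 1.221 / 1.38629 = 0.880768 ≈ 0.8808

0.8808


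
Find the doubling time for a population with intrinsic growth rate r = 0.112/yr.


td = ln(2) / 0.112 = 0.693147 / 0.112 = 6.18881 ≈ 6.2 years

6.2 years


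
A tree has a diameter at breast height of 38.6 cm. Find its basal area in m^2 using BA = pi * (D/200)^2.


D/200 = 38.6/200 = 0.193 m
(D/200)^2 = 0.193^2 = 0.037249
BA = 3.141593 * 0.037249 = 0.117021 ≈ 0.1170 m^2

0.1170 m^2


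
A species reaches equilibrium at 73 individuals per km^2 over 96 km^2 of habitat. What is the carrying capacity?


K = 73 * 96 = 7008 individuals

7008 individuals


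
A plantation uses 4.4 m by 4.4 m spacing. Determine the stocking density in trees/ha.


N = 10000 / 4.4^2 = 10000 / 19.36 = 516.529 ≈ 517 trees/ha

517 trees/ha


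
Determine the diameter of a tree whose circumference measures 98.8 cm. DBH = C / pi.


DBH = C / pi = 98.8 / 3.141593 = 31.4490 ≈ 31.45 cm

31.45 cm


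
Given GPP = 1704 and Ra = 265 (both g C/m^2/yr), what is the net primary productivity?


NPP = GPP - Ra = 1704 - 265 = 1439 g C/m^2/yr

1439 g C/m^2/yr


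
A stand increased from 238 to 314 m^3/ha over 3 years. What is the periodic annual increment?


PAI = (V2 - V1) / period = (314 - 238) / 3 = 76 / 3 = 25.3333 ≈ 25.33 m^3/ha/yr

25.33 m^3/ha/yr


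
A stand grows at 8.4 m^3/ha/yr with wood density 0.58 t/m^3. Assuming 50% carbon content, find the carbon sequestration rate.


C = 8.4 * 0.58 * 0.5 = 2.436 ≈ 2.44 t C/ha/yr

2.44 t C/ha/yr


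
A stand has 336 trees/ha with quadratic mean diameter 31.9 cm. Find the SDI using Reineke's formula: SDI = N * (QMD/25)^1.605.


QMD/25 = 31.9/25 = 1.276
(1.276)^1.605 = exp(1.605 * ln(1.276)) = exp(1.605 * 0.243730) = exp(0.391187) = 1.47874
SDI = 336 * 1.47874 = 496.857 ≈ 497

497


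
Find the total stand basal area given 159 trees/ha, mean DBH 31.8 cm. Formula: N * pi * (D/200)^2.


(D/200)^2 = (31.8/200)^2 = 0.159^2 = 0.025281
Individual BA = 3.141593 * 0.025281 = 0.0794226 m^2
Stand BA = 159 * 0.0794226 = 12.6282 ≈ 12.63 m^2/ha

12.63 m^2/ha


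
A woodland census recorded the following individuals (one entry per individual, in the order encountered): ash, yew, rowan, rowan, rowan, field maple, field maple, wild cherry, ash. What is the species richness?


Total individuals logged = 9
Distinct species (count of individuals): ash (2), yew (1), rowan (3), field maple (2), wild cherry (1)
Species richness = number of distinct species = 5

5


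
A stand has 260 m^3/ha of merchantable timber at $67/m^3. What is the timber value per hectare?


Value = 260 * 67 = $17420/ha

$17420/ha


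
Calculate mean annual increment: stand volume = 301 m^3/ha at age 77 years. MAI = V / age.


MAI = 301 / 77 = 3.9091 ≈ 3.91 m^3/ha/yr

3.91 m^3/ha/yr


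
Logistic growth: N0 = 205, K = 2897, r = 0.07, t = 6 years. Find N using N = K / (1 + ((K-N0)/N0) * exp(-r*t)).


(K - N0)/N0 = (2897 - 205)/205 = 2692/205 = 13.1317
r*t = 0.07 * 6 = 0.42; exp(-0.42) = 0.657047
13.1317 * 0.657047 = 8.62814
1 + 8.62814 = 9.62814
N = 2897 / 9.62814 = 300.889 ≈ 301

301


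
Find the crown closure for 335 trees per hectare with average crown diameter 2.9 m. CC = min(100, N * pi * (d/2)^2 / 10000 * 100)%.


(d/2)^2 = (2.9/2)^2 = 1.45^2 = 2.1025
Crown area = 3.141593 * 2.1025 = 6.60520 m^2
N * area / 10000 * 100 = 335 * 6.60520 / 10000 * 100 = 22.1274
CC = min(100, 22.1274) = 22.1274 ≈ 22.1%

22.1%


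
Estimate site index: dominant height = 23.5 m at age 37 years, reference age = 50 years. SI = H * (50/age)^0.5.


50/37 = 1.35135
(1.35135)^0.5 = 1.16248
SI = 23.5 * 1.16248 = 27.3183 ≈ 27.3 m

27.3 m


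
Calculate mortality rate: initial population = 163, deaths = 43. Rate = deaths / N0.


Mortality rate = 43 / 163 = 0.263804 ≈ 0.2638

0.2638


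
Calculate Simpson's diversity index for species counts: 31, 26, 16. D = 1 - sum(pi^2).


Total N = 31 + 26 + 16 = 73
Per-species terms:
  p = 31/73 = 0.424658; p^2 = 0.424658^2 = 0.180334
  p = 26/73 = 0.356164; p^2 = 0.356164^2 = 0.126853
  p = 16/73 = 0.219178; p^2 = 0.219178^2 = 0.048039
sum(p^2) = 0.180334 + 0.126853 + 0.048039 = 0.355226
D = 1 - 0.355226 = 0.644774 ≈ 0.6448

0.6448


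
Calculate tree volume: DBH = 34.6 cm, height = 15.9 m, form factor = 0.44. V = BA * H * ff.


(D/200)^2 = (34.6/200)^2 = 0.173^2 = 0.029929
BA = 3.141593 * 0.029929 = 0.0940247 m^2
V = 0.0940247 * 15.9 * 0.44 = 0.657797 ≈ 0.658 m^3

0.658 m^3


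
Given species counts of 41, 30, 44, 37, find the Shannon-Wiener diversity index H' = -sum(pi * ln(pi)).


Total N = 41 + 30 + 44 + 37 = 152
Per-species terms:
  p = 41/152 = 0.269737; ln(p) = -1.310308; p*ln(p) = 0.269737 * (-1.310308) = -0.353439
  p = 30/152 = 0.197368; ln(p) = -1.622685; p*ln(p) = 0.197368 * (-1.622685) = -0.320266
  p = 44/152 = 0.289474; ln(p) = -1.239690; p*ln(p) = 0.289474 * (-1.239690) = -0.358858
  p = 37/152 = 0.243421; ln(p) = -1.412963; p*ln(p) = 0.243421 * (-1.412963) = -0.343945
sum(p*ln(p)) = (-0.353439) + (-0.320266) + (-0.358858) + (-0.343945) = -1.376508
H' = -(-1.376508) = 1.376508 ≈ 1.3765

1.3765


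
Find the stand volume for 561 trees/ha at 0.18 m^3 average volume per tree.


V_stand = 561 * 0.18 = 100.98 ≈ 101.0 m^3/ha

101.0 m^3/ha


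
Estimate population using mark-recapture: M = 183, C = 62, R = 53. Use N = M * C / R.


N = M * C / R = 183 * 62 / 53 = 11346 / 53 = 214.08 ≈ 214

214 individuals


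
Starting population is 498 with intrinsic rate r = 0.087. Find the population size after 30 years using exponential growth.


r*t = 0.087 * 30 = 2.61
exp(2.61) = 13.5991
N = 498 * 13.5991 = 6772.35 ≈ 6772

6772


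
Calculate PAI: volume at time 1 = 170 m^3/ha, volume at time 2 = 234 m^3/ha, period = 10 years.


PAI = (V2 - V1) / period = (234 - 170) / 10 = 64 / 10 = 6.40 m^3/ha/yr

6.40 m^3/ha/yr


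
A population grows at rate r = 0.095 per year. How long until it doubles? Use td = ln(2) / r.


td = ln(2) / 0.095 = 0.693147 / 0.095 = 7.29628 ≈ 7.3 years

7.3 years


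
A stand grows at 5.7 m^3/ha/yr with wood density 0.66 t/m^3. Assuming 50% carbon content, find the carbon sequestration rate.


C = 5.7 * 0.66 * 0.5 = 1.881 ≈ 1.88 t C/ha/yr

1.88 t C/ha/yr


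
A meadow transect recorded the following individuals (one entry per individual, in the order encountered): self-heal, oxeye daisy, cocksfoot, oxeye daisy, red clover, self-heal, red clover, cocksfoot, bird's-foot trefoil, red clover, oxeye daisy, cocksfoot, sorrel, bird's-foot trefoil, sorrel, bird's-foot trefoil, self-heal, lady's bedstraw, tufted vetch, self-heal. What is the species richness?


Total individuals logged = 20
Distinct species (count of individuals): self-heal (4), oxeye daisy (3), cocksfoot (3), red clover (3), bird's-foot trefoil (3), sorrel (2), lady's bedstraw (1), tufted vetch (1)
Species richness = number of distinct species = 8

8


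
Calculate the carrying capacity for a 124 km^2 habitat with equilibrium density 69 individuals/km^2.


K = 69 * 124 = 8556 individuals

8556 individuals


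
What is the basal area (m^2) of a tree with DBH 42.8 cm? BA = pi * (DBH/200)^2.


D/200 = 42.8/200 = 0.214 m
(D/200)^2 = 0.214^2 = 0.045796
BA = 3.141593 * 0.045796 = 0.143872 ≈ 0.1439 m^2

0.1439 m^2


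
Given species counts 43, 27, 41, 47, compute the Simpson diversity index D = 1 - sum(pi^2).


Total N = 43 + 27 + 41 + 47 = 158
Per-species terms:
  p = 43/158 = 0.272152; p^2 = 0.272152^2 = 0.074067
  p = 27/158 = 0.170886; p^2 = 0.170886^2 = 0.029202
  p = 41/158 = 0.259494; p^2 = 0.259494^2 = 0.067337
  p = 47/158 = 0.297468; p^2 = 0.297468^2 = 0.088487
sum(p^2) = 0.074067 + 0.029202 + 0.067337 + 0.088487 = 0.259093
D = 1 - 0.259093 = 0.740907 ≈ 0.7409

0.7409


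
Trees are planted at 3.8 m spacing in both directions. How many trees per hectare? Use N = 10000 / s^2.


N = 10000 / 3.8^2 = 10000 / 14.44 = 692.521 ≈ 693 trees/ha

693 trees/ha


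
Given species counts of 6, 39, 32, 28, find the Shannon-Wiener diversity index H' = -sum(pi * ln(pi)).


Total N = 6 + 39 + 32 + 28 = 105
Per-species terms:
  p = 6/105 = 0.057143; ln(p) = -2.862198; p*ln(p) = 0.057143 * (-2.862198) = -0.163555
  p = 39/105 = 0.371429; ln(p) = -0.990398; p*ln(p) = 0.371429 * (-0.990398) = -0.367863
  p = 32/105 = 0.304762; ln(p) = -1.188224; p*ln(p) = 0.304762 * (-1.188224) = -0.362126
  p = 28/105 = 0.266667; ln(p) = -1.321755; p*ln(p) = 0.266667 * (-1.321755) = -0.352468
sum(p*ln(p)) = (-0.163555) + (-0.367863) + (-0.362126) + (-0.352468) = -1.246012
H' = -(-1.246012) = 1.246012 ≈ 1.2460

1.2460


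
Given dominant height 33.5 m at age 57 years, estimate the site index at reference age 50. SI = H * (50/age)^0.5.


50/57 = 0.877193
(0.877193)^0.5 = 0.936586
SI = 33.5 * 0.936586 = 31.3756 ≈ 31.4 m

31.4 m


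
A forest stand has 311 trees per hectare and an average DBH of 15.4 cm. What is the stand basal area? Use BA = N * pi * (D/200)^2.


(D/200)^2 = (15.4/200)^2 = 0.077^2 = 0.005929
Individual BA = 3.141593 * 0.005929 = 0.0186265 m^2
Stand BA = 311 * 0.0186265 = 5.79284 ≈ 5.79 m^2/ha

5.79 m^2/ha


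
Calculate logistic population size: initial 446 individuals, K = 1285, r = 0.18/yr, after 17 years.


(K - N0)/N0 = (1285 - 446)/446 = 839/446 = 1.88117
r*t = 0.18 * 17 = 3.06; exp(-3.06) = 0.0468877
1.88117 * 0.0468877 = 0.0882037
1 + 0.0882037 = 1.08820
N = 1285 / 1.08820 = 1180.85 ≈ 1181

1181


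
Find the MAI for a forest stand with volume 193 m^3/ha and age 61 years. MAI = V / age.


MAI = 193 / 61 = 3.1639 ≈ 3.16 m^3/ha/yr

3.16 m^3/ha/yr


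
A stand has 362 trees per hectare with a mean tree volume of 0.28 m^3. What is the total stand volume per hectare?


V_stand = 362 * 0.28 = 101.36 ≈ 101.4 m^3/ha

101.4 m^3/ha


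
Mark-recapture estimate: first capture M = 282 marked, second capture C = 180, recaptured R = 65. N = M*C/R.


N = M * C / R = 282 * 180 / 65 = 50760 / 65 = 780.92 ≈ 781

781 individuals


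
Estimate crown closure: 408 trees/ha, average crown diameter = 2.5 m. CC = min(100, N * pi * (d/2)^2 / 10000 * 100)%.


(d/2)^2 = (2.5/2)^2 = 1.25^2 = 1.5625
Crown area = 3.141593 * 1.5625 = 4.90874 m^2
N * area / 10000 * 100 = 408 * 4.90874 / 10000 * 100 = 20.0277
CC = min(100, 20.0277) = 20.0277 ≈ 20.0%

20.0%


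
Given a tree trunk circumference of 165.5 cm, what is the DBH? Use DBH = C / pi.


DBH = C / pi = 165.5 / 3.141593 = 52.6803 ≈ 52.68 cm

52.68 cm


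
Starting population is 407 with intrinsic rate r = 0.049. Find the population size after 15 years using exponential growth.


r*t = 0.049 * 15 = 0.735
exp(0.735) = 2.08548
N = 407 * 2.08548 = 848.790 ≈ 849

849


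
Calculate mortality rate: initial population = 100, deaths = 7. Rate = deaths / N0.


Mortality rate = 7 / 100 = 0.0700

0.0700


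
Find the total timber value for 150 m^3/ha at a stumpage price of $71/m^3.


Value = 150 * 71 = $10650/ha

$10650/ha


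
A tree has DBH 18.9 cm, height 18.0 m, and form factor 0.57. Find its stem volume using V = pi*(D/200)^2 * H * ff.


(D/200)^2 = (18.9/200)^2 = 0.0945^2 = 0.00893025
BA = 3.141593 * 0.00893025 = 0.0280552 m^2
V = 0.0280552 * 18.0 * 0.57 = 0.287846 ≈ 0.288 m^3

0.288 m^3


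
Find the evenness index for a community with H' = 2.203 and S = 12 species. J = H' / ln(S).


ln(12) = 2.48491
J = H' / ln(S) = 2.203 / 2.48491 = 0.886551 ≈ 0.8866

0.8866


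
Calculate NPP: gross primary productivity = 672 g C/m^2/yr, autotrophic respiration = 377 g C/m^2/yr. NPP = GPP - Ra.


NPP = GPP - Ra = 672 - 377 = 295 g C/m^2/yr

295 g C/m^2/yr


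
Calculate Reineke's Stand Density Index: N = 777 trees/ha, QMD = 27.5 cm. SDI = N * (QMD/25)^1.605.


QMD/25 = 27.5/25 = 1.1
(1.1)^1.605 = exp(1.605 * ln(1.1)) = exp(1.605 * 0.0953102) = exp(0.152973) = 1.16529
SDI = 777 * 1.16529 = 905.430 ≈ 905

905


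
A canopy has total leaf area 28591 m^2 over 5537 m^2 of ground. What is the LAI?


LAI = 28591 / 5537 = 5.1636 ≈ 5.16

5.16


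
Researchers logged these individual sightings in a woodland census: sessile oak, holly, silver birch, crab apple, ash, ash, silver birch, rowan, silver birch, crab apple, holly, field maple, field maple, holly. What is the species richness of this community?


Total individuals logged = 14
Distinct species (count of individuals): sessile oak (1), holly (3), silver birch (3), crab apple (2), ash (2), rowan (1), field maple (2)
Species richness = number of distinct species = 7

7


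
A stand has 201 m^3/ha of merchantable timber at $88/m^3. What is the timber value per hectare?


Value = 201 * 88 = $17688/ha

$17688/ha


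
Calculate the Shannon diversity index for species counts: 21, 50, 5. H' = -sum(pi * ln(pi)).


Total N = 21 + 50 + 5 = 76
Per-species terms:
  p = 21/76 = 0.276316; ln(p) = -1.286210; p*ln(p) = 0.276316 * (-1.286210) = -0.355400
  p = 50/76 = 0.657895; ln(p) = -0.418710; p*ln(p) = 0.657895 * (-0.418710) = -0.275467
  p = 5/76 = 0.065789; ln(p) = -2.721303; p*ln(p) = 0.065789 * (-2.721303) = -0.179032
sum(p*ln(p)) = (-0.355400) + (-0.275467) + (-0.179032) = -0.809899
H' = -(-0.809899) = 0.809899 ≈ 0.8099

0.8099


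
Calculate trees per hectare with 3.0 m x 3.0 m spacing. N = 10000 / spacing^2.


N = 10000 / 3.0^2 = 10000 / 9 = 1111.11 ≈ 1111 trees/ha

1111 trees/ha


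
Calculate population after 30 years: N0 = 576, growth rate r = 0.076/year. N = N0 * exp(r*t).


r*t = 0.076 * 30 = 2.28
exp(2.28) = 9.77668
N = 576 * 9.77668 = 5631.37 ≈ 5631

5631


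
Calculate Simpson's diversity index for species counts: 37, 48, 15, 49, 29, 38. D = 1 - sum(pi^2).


Total N = 37 + 48 + 15 + 49 + 29 + 38 = 216
Per-species terms:
  p = 37/216 = 0.171296; p^2 = 0.171296^2 = 0.029342
  p = 48/216 = 0.222222; p^2 = 0.222222^2 = 0.049383
  p = 15/216 = 0.069444; p^2 = 0.069444^2 = 0.004822
  p = 49/216 = 0.226852; p^2 = 0.226852^2 = 0.051462
  p = 29/216 = 0.134259; p^2 = 0.134259^2 = 0.018025
  p = 38/216 = 0.175926; p^2 = 0.175926^2 = 0.030950
sum(p^2) = 0.029342 + 0.049383 + 0.004822 + 0.051462 + 0.018025 + 0.030950 = 0.183984
D = 1 - 0.183984 = 0.816016 ≈ 0.8160

0.8160


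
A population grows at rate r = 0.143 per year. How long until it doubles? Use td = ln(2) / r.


td = ln(2) / 0.143 = 0.693147 / 0.143 = 4.84718 ≈ 4.8 years

4.8 years


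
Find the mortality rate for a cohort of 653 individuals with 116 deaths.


Mortality rate = 116 / 653 = 0.177642 ≈ 0.1776

0.1776


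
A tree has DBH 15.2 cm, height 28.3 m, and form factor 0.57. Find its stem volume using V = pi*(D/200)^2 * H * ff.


(D/200)^2 = (15.2/200)^2 = 0.076^2 = 0.005776
BA = 3.141593 * 0.005776 = 0.0181458 m^2
V = 0.0181458 * 28.3 * 0.57 = 0.292710 ≈ 0.293 m^3

0.293 m^3


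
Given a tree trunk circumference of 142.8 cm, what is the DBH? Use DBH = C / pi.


DBH = C / pi = 142.8 / 3.141593 = 45.4546 ≈ 45.45 cm

45.45 cm


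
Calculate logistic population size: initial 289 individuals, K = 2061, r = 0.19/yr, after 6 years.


(K - N0)/N0 = (2061 - 289)/289 = 1772/289 = 6.13149
r*t = 0.19 * 6 = 1.14; exp(-1.14) = 0.319819
6.13149 * 0.319819 = 1.96097
1 + 1.96097 = 2.96097
N = 2061 / 2.96097 = 696.056 ≈ 696

696


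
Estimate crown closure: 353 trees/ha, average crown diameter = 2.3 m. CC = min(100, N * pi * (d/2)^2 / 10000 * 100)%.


(d/2)^2 = (2.3/2)^2 = 1.15^2 = 1.3225
Crown area = 3.141593 * 1.3225 = 4.15476 m^2
N * area / 10000 * 100 = 353 * 4.15476 / 10000 * 100 = 14.6663
CC = min(100, 14.6663) = 14.6663 ≈ 14.7%

14.7%


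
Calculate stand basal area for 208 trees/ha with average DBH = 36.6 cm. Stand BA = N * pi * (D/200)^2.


(D/200)^2 = (36.6/200)^2 = 0.183^2 = 0.033489
Individual BA = 3.141593 * 0.033489 = 0.105209 m^2
Stand BA = 208 * 0.105209 = 21.8835 ≈ 21.88 m^2/ha

21.88 m^2/ha


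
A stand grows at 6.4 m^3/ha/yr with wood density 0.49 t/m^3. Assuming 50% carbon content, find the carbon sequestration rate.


C = 6.4 * 0.49 * 0.5 = 1.568 ≈ 1.57 t C/ha/yr

1.57 t C/ha/yr


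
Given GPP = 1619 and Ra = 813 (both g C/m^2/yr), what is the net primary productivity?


NPP = GPP - Ra = 1619 - 813 = 806 g C/m^2/yr

806 g C/m^2/yr


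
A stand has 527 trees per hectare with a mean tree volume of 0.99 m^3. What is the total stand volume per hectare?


V_stand = 527 * 0.99 = 521.73 ≈ 521.7 m^3/ha

521.7 m^3/ha


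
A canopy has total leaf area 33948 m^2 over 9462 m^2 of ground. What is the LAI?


LAI = 33948 / 9462 = 3.5878 ≈ 3.59

3.59


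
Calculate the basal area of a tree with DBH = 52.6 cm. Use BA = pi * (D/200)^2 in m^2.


D/200 = 52.6/200 = 0.263 m
(D/200)^2 = 0.263^2 = 0.069169
BA = 3.141593 * 0.069169 = 0.217301 ≈ 0.2173 m^2

0.2173 m^2


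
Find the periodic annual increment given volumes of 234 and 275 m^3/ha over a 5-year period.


PAI = (V2 - V1) / period = (275 - 234) / 5 = 41 / 5 = 8.20 m^3/ha/yr

8.20 m^3/ha/yr


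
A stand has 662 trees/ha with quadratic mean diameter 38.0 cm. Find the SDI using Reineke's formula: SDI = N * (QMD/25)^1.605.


QMD/25 = 38.0/25 = 1.52
(1.52)^1.605 = exp(1.605 * ln(1.52)) = exp(1.605 * 0.418710) = exp(0.672030) = 1.95821
SDI = 662 * 1.95821 = 1296.34 ≈ 1296

1296


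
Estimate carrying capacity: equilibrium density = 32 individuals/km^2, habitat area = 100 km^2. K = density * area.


K = 32 * 100 = 3200 individuals

3200 individuals


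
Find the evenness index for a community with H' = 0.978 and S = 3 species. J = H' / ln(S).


ln(3) = 1.09861
J = H' / ln(S) = 0.978 / 1.09861 = 0.890216 ≈ 0.8902

0.8902


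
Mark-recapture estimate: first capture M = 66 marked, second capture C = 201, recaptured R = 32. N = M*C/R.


N = M * C / R = 66 * 201 / 32 = 13266 / 32 = 414.56 ≈ 415

415 individuals


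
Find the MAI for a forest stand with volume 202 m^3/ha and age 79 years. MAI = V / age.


MAI = 202 / 79 = 2.5570 ≈ 2.56 m^3/ha/yr

2.56 m^3/ha/yr


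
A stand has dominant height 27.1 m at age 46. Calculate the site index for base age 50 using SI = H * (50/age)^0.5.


50/46 = 1.08696
(1.08696)^0.5 = 1.04257
SI = 27.1 * 1.04257 = 28.2536 ≈ 28.3 m

28.3 m


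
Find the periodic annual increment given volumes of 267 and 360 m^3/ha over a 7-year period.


PAI = (V2 - V1) / period = (360 - 267) / 7 = 93 / 7 = 13.2857 ≈ 13.29 m^3/ha/yr

13.29 m^3/ha/yr


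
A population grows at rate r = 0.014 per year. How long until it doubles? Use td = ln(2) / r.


td = ln(2) / 0.014 = 0.693147 / 0.014 = 49.5105 ≈ 49.5 years

49.5 years


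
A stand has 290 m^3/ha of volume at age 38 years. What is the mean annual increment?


MAI = 290 / 38 = 7.6316 ≈ 7.63 m^3/ha/yr

7.63 m^3/ha/yr


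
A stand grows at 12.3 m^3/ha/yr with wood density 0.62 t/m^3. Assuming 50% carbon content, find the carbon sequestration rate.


C = 12.3 * 0.62 * 0.5 = 3.813 ≈ 3.81 t C/ha/yr

3.81 t C/ha/yr


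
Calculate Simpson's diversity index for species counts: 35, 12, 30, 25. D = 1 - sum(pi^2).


Total N = 35 + 12 + 30 + 25 = 102
Per-species terms:
  p = 35/102 = 0.343137; p^2 = 0.343137^2 = 0.117743
  p = 12/102 = 0.117647; p^2 = 0.117647^2 = 0.013841
  p = 30/102 = 0.294118; p^2 = 0.294118^2 = 0.086505
  p = 25/102 = 0.245098; p^2 = 0.245098^2 = 0.060073
sum(p^2) = 0.117743 + 0.013841 + 0.086505 + 0.060073 = 0.278162
D = 1 - 0.278162 = 0.721838 ≈ 0.7218

0.7218


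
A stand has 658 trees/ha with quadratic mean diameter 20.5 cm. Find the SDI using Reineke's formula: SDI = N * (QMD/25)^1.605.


QMD/25 = 20.5/25 = 0.82
(0.82)^1.605 = exp(1.605 * ln(0.82)) = exp(1.605 * (-0.198451)) = exp(-0.318514) = 0.727229
SDI = 658 * 0.727229 = 478.517 ≈ 479

479


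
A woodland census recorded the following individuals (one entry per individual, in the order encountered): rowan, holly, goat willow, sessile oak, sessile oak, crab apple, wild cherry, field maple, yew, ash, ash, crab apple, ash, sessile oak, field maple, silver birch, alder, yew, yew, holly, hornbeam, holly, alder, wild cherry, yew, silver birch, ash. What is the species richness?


Total individuals logged = 27
Distinct species (count of individuals): rowan (1), holly (3), goat willow (1), sessile oak (3), crab apple (2), wild cherry (2), field maple (2), yew (4), ash (4), silver birch (2), alder (2), hornbeam (1)
Species richness = number of distinct species = 12

12


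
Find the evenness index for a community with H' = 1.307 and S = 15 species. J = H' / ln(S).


ln(15) = 2.70805
J = H' / ln(S) = 1.307 / 2.70805 = 0.482635 ≈ 0.4826

0.4826


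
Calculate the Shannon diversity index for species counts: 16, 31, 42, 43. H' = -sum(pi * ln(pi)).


Total N = 16 + 31 + 42 + 43 = 132
Per-species terms:
  p = 16/132 = 0.121212; ln(p) = -2.110214; p*ln(p) = 0.121212 * (-2.110214) = -0.255783
  p = 31/132 = 0.234848; ln(p) = -1.448817; p*ln(p) = 0.234848 * (-1.448817) = -0.340252
  p = 42/132 = 0.318182; ln(p) = -1.145132; p*ln(p) = 0.318182 * (-1.145132) = -0.364360
  p = 43/132 = 0.325758; ln(p) = -1.121601; p*ln(p) = 0.325758 * (-1.121601) = -0.365370
sum(p*ln(p)) = (-0.255783) + (-0.340252) + (-0.364360) + (-0.365370) = -1.325765
H' = -(-1.325765) = 1.325765 ≈ 1.3258

1.3258


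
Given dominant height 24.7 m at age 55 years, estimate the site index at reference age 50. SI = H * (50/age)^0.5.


50/55 = 0.909091
(0.909091)^0.5 = 0.953463
SI = 24.7 * 0.953463 = 23.5505 ≈ 23.6 m

23.6 m


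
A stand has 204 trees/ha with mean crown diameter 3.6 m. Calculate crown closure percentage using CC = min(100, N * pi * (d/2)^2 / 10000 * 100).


(d/2)^2 = (3.6/2)^2 = 1.8^2 = 3.24
Crown area = 3.141593 * 3.24 = 10.1788 m^2
N * area / 10000 * 100 = 204 * 10.1788 / 10000 * 100 = 20.7648
CC = min(100, 20.7648) = 20.7648 ≈ 20.8%

20.8%


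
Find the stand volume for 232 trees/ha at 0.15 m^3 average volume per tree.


V_stand = 232 * 0.15 = 34.8 m^3/ha

34.8 m^3/ha


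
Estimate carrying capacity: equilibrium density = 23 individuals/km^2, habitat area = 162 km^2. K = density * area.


K = 23 * 162 = 3726 individuals

3726 individuals


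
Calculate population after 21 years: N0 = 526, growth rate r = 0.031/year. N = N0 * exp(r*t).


r*t = 0.031 * 21 = 0.651
exp(0.651) = 1.91746
N = 526 * 1.91746 = 1008.58 ≈ 1009

1009


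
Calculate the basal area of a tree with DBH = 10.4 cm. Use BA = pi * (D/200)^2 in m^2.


D/200 = 10.4/200 = 0.052 m
(D/200)^2 = 0.052^2 = 0.002704
BA = 3.141593 * 0.002704 = 0.00849487 ≈ 0.0085 m^2

0.0085 m^2


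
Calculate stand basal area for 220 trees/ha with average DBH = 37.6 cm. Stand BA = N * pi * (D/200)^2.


(D/200)^2 = (37.6/200)^2 = 0.188^2 = 0.035344
Individual BA = 3.141593 * 0.035344 = 0.111036 m^2
Stand BA = 220 * 0.111036 = 24.4279 ≈ 24.43 m^2/ha

24.43 m^2/ha


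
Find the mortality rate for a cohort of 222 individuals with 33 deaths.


Mortality rate = 33 / 222 = 0.148649 ≈ 0.1486

0.1486


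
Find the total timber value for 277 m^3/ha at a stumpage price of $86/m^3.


Value = 277 * 86 = $23822/ha

$23822/ha


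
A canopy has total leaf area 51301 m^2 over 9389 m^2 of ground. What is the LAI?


LAI = 51301 / 9389 = 5.4639 ≈ 5.46

5.46


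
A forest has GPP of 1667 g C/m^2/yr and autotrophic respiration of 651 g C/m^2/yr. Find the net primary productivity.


NPP = GPP - Ra = 1667 - 651 = 1016 g C/m^2/yr

1016 g C/m^2/yr


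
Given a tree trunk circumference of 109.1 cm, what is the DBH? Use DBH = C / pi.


DBH = C / pi = 109.1 / 3.141593 = 34.7276 ≈ 34.73 cm

34.73 cm


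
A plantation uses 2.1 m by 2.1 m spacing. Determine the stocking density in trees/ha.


N = 10000 / 2.1^2 = 10000 / 4.41 = 2267.57 ≈ 2268 trees/ha

2268 trees/ha


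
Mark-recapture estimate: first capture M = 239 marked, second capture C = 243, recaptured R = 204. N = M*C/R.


N = M * C / R = 239 * 243 / 204 = 58077 / 204 = 284.69 ≈ 285

285 individuals


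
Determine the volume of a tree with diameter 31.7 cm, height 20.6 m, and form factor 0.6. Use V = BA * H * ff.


(D/200)^2 = (31.7/200)^2 = 0.1585^2 = 0.02512225
BA = 3.141593 * 0.02512225 = 0.0789239 m^2
V = 0.0789239 * 20.6 * 0.6 = 0.975499 ≈ 0.975 m^3

0.975 m^3


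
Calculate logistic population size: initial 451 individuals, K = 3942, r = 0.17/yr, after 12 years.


(K - N0)/N0 = (3942 - 451)/451 = 3491/451 = 7.74058
r*t = 0.17 * 12 = 2.04; exp(-2.04) = 0.130029
7.74058 * 0.130029 = 1.00650
1 + 1.00650 = 2.00650
N = 3942 / 2.00650 = 1964.62 ≈ 1965

1965


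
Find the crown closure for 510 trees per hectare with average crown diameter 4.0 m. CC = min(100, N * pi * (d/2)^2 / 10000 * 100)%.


(d/2)^2 = (4.0/2)^2 = 2^2 = 4
Crown area = 3.141593 * 4 = 12.5664 m^2
N * area / 10000 * 100 = 510 * 12.5664 / 10000 * 100 = 64.0886
CC = min(100, 64.0886) = 64.0886 ≈ 64.1%

64.1%


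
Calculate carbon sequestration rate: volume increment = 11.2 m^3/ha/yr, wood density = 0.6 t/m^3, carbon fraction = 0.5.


C = 11.2 * 0.6 * 0.5 = 3.36 t C/ha/yr

3.36 t C/ha/yr


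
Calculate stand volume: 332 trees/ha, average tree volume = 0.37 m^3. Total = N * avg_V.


V_stand = 332 * 0.37 = 122.84 ≈ 122.8 m^3/ha

122.8 m^3/ha


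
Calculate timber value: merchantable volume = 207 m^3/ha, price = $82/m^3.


Value = 207 * 82 = $16974/ha

$16974/ha


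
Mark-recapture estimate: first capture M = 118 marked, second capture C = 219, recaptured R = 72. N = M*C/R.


N = M * C / R = 118 * 219 / 72 = 25842 / 72 = 358.92 ≈ 359

359 individuals


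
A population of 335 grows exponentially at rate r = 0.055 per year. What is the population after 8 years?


r*t = 0.055 * 8 = 0.44
exp(0.44) = 1.55271
N = 335 * 1.55271 = 520.158 ≈ 520

520


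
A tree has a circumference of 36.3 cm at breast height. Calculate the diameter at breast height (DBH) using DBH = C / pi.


DBH = C / pi = 36.3 / 3.141593 = 11.5546 ≈ 11.55 cm

11.55 cm


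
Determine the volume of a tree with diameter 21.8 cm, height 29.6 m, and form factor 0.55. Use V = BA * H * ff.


(D/200)^2 = (21.8/200)^2 = 0.109^2 = 0.011881
BA = 3.141593 * 0.011881 = 0.0373253 m^2
V = 0.0373253 * 29.6 * 0.55 = 0.607656 ≈ 0.608 m^3

0.608 m^3


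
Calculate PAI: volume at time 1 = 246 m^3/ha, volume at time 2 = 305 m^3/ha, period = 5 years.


PAI = (V2 - V1) / period = (305 - 246) / 5 = 59 / 5 = 11.80 m^3/ha/yr

11.80 m^3/ha/yr


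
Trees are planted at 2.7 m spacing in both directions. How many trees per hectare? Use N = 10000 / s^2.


N = 10000 / 2.7^2 = 10000 / 7.29 = 1371.74 ≈ 1372 trees/ha

1372 trees/ha


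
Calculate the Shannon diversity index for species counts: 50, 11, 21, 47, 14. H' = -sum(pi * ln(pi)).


Total N = 50 + 11 + 21 + 47 + 14 = 143
Per-species terms:
  p = 50/143 = 0.349650; ln(p) = -1.050823; p*ln(p) = 0.349650 * (-1.050823) = -0.367420
  p = 11/143 = 0.076923; ln(p) = -2.564950; p*ln(p) = 0.076923 * (-2.564950) = -0.197304
  p = 21/143 = 0.146853; ln(p) = -1.918323; p*ln(p) = 0.146853 * (-1.918323) = -0.281711
  p = 47/143 = 0.328671; ln(p) = -1.112698; p*ln(p) = 0.328671 * (-1.112698) = -0.365712
  p = 14/143 = 0.097902; ln(p) = -2.323788; p*ln(p) = 0.097902 * (-2.323788) = -0.227503
sum(p*ln(p)) = (-0.367420) + (-0.197304) + (-0.281711) + (-0.365712) + (-0.227503) = -1.439650
H' = -(-1.439650) = 1.439650 ≈ 1.4397

1.4397


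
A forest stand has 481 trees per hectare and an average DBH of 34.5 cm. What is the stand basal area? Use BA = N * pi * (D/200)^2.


(D/200)^2 = (34.5/200)^2 = 0.1725^2 = 0.02975625
Individual BA = 3.141593 * 0.02975625 = 0.0934820 m^2
Stand BA = 481 * 0.0934820 = 44.9648 ≈ 44.96 m^2/ha

44.96 m^2/ha


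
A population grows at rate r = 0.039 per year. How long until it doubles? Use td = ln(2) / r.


td = ln(2) / 0.039 = 0.693147 / 0.039 = 17.7730 ≈ 17.8 years

17.8 years


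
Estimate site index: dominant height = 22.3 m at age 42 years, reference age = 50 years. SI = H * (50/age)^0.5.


50/42 = 1.19048
(1.19048)^0.5 = 1.09109
SI = 22.3 * 1.09109 = 24.3313 ≈ 24.3 m

24.3 m


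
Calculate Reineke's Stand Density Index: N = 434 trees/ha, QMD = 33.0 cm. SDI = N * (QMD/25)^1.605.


QMD/25 = 33.0/25 = 1.32
(1.32)^1.605 = exp(1.605 * ln(1.32)) = exp(1.605 * 0.277632) = exp(0.445599) = 1.56143
SDI = 434 * 1.56143 = 677.661 ≈ 678

678


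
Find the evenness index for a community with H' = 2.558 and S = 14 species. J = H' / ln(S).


ln(14) = 2.63906
J = H' / ln(S) = 2.558 / 2.63906 = 0.969285 ≈ 0.9693

0.9693


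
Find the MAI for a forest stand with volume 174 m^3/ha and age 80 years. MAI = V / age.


MAI = 174 / 80 = 2.1750 ≈ 2.18 m^3/ha/yr

2.18 m^3/ha/yr


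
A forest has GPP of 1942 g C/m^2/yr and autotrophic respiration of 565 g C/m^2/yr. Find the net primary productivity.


NPP = GPP - Ra = 1942 - 565 = 1377 g C/m^2/yr

1377 g C/m^2/yr


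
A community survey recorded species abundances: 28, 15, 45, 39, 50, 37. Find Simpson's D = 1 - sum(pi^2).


Total N = 28 + 15 + 45 + 39 + 50 + 37 = 214
Per-species terms:
  p = 28/214 = 0.130841; p^2 = 0.130841^2 = 0.017119
  p = 15/214 = 0.070093; p^2 = 0.070093^2 = 0.004913
  p = 45/214 = 0.210280; p^2 = 0.210280^2 = 0.044218
  p = 39/214 = 0.182243; p^2 = 0.182243^2 = 0.033213
  p = 50/214 = 0.233645; p^2 = 0.233645^2 = 0.054590
  p = 37/214 = 0.172897; p^2 = 0.172897^2 = 0.029893
sum(p^2) = 0.017119 + 0.004913 + 0.044218 + 0.033213 + 0.054590 + 0.029893 = 0.183946
D = 1 - 0.183946 = 0.816054 ≈ 0.8161

0.8161


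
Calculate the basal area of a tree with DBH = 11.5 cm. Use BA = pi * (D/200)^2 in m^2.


D/200 = 11.5/200 = 0.0575 m
(D/200)^2 = 0.0575^2 = 0.00330625
BA = 3.141593 * 0.00330625 = 0.0103869 ≈ 0.0104 m^2

0.0104 m^2


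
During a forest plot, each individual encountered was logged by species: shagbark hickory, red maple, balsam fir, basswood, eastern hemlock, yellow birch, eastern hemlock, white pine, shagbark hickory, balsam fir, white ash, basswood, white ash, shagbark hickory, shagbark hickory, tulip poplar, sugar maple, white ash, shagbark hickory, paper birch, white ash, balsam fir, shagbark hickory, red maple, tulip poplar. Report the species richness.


Total individuals logged = 25
Distinct species (count of individuals): shagbark hickory (6), red maple (2), balsam fir (3), basswood (2), eastern hemlock (2), yellow birch (1), white pine (1), white ash (4), tulip poplar (2), sugar maple (1), paper birch (1)
Species richness = number of distinct species = 11

11


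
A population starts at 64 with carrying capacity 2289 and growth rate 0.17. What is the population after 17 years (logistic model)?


(K - N0)/N0 = (2289 - 64)/64 = 2225/64 = 34.7656
r*t = 0.17 * 17 = 2.89; exp(-2.89) = 0.0555762
34.7656 * 0.0555762 = 1.93214
1 + 1.93214 = 2.93214
N = 2289 / 2.93214 = 780.658 ≈ 781

781


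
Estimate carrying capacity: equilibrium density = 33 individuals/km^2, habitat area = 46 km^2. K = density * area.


K = 33 * 46 = 1518 individuals

1518 individuals


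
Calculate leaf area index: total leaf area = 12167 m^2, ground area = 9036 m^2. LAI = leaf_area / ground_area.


LAI = 12167 / 9036 = 1.3465 ≈ 1.35

1.35


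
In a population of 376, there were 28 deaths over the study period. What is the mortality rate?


Mortality rate = 28 / 376 = 0.074468 ≈ 0.0745

0.0745


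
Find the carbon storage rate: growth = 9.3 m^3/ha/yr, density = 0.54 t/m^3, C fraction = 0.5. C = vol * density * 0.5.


C = 9.3 * 0.54 * 0.5 = 2.511 ≈ 2.51 t C/ha/yr

2.51 t C/ha/yr


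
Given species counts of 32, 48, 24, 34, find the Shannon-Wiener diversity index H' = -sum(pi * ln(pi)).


Total N = 32 + 48 + 24 + 34 = 138
Per-species terms:
  p = 32/138 = 0.231884; ln(p) = -1.461518; p*ln(p) = 0.231884 * (-1.461518) = -0.338903
  p = 48/138 = 0.347826; ln(p) = -1.056053; p*ln(p) = 0.347826 * (-1.056053) = -0.367323
  p = 24/138 = 0.173913; ln(p) = -1.749200; p*ln(p) = 0.173913 * (-1.749200) = -0.304209
  p = 34/138 = 0.246377; ln(p) = -1.400892; p*ln(p) = 0.246377 * (-1.400892) = -0.345148
sum(p*ln(p)) = (-0.338903) + (-0.367323) + (-0.304209) + (-0.345148) = -1.355583
H' = -(-1.355583) = 1.355583 ≈ 1.3556

1.3556


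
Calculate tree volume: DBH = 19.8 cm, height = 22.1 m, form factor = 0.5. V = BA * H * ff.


(D/200)^2 = (19.8/200)^2 = 0.099^2 = 0.009801
BA = 3.141593 * 0.009801 = 0.0307908 m^2
V = 0.0307908 * 22.1 * 0.5 = 0.340238 ≈ 0.340 m^3

0.340 m^3


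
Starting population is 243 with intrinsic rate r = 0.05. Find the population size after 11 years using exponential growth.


r*t = 0.05 * 11 = 0.55
exp(0.55) = 1.73325
N = 243 * 1.73325 = 421.180 ≈ 421

421


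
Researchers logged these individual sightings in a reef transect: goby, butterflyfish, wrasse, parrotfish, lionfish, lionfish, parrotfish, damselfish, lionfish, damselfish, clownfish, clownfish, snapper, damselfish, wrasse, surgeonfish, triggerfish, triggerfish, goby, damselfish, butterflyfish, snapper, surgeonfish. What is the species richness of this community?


Total individuals logged = 23
Distinct species (count of individuals): goby (2), butterflyfish (2), wrasse (2), parrotfish (2), lionfish (3), damselfish (4), clownfish (2), snapper (2), surgeonfish (2), triggerfish (2)
Species richness = number of distinct species = 10

10


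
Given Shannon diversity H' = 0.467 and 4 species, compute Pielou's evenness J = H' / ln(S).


ln(4) = 1.38629
J = H' / ln(S) = 0.467 / 1.38629 = 0.336870 ≈ 0.3369

0.3369


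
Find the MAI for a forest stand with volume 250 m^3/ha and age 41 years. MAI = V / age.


MAI = 250 / 41 = 6.0976 ≈ 6.10 m^3/ha/yr

6.10 m^3/ha/yr


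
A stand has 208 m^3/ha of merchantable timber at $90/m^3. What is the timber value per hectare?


Value = 208 * 90 = $18720/ha

$18720/ha


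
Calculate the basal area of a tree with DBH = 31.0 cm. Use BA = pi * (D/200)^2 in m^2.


D/200 = 31.0/200 = 0.155 m
(D/200)^2 = 0.155^2 = 0.024025
BA = 3.141593 * 0.024025 = 0.0754768 ≈ 0.0755 m^2

0.0755 m^2


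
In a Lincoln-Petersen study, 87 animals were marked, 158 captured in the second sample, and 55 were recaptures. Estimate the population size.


N = M * C / R = 87 * 158 / 55 = 13746 / 55 = 249.93 ≈ 250

250 individuals
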